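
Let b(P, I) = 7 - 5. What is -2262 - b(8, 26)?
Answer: -2264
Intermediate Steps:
b(P, I) = 2
-2262 - b(8, 26) = -2262 - 1*2 = -2262 - 2 = -2264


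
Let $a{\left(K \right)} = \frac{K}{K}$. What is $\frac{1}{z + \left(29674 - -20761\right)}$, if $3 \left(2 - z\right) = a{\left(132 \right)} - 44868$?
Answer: $\frac{3}{196178} \approx 1.5292 \cdot 10^{-5}$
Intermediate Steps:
$a{\left(K \right)} = 1$
$z = \frac{44873}{3}$ ($z = 2 - \frac{1 - 44868}{3} = 2 - - \frac{44867}{3} = 2 + \frac{44867}{3} = \frac{44873}{3} \approx 14958.0$)
$\frac{1}{z + \left(29674 - -20761\right)} = \frac{1}{\frac{44873}{3} + \left(29674 - -20761\right)} = \frac{1}{\frac{44873}{3} + \left(29674 + 20761\right)} = \frac{1}{\frac{44873}{3} + 50435} = \frac{1}{\frac{196178}{3}} = \frac{3}{196178}$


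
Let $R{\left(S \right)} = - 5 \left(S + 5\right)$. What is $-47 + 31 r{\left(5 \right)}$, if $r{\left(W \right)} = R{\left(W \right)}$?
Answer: $-1597$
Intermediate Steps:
$R{\left(S \right)} = -25 - 5 S$ ($R{\left(S \right)} = - 5 \left(5 + S\right) = -25 - 5 S$)
$r{\left(W \right)} = -25 - 5 W$
$-47 + 31 r{\left(5 \right)} = -47 + 31 \left(-25 - 25\right) = -47 + 31 \left(-50\right) = -47 - 1550 = -1597$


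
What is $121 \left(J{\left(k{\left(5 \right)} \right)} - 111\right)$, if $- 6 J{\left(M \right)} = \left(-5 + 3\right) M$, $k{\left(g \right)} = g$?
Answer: $- \frac{39688}{3} \approx -13229.0$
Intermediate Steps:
$J{\left(M \right)} = \frac{M}{3}$ ($J{\left(M \right)} = - \frac{\left(-5 + 3\right) M}{6} = - \frac{\left(-2\right) M}{6} = \frac{M}{3}$)
$121 \left(J{\left(k{\left(5 \right)} \right)} - 111\right) = 121 \left(\frac{1}{3} \cdot 5 - 111\right) = 121 \left(\frac{5}{3} - 111\right) = 121 \left(- \frac{328}{3}\right) = - \frac{39688}{3}$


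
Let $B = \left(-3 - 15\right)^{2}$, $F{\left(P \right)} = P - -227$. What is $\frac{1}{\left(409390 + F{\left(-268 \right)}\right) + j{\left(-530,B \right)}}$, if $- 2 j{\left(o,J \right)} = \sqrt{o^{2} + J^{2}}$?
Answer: $\frac{409349}{167566507332} + \frac{\sqrt{96469}}{167566507332} \approx 2.4448 \cdot 10^{-6}$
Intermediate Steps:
$F{\left(P \right)} = 227 + P$ ($F{\left(P \right)} = P + 227 = 227 + P$)
$B = 324$ ($B = \left(-18\right)^{2} = 324$)
$j{\left(o,J \right)} = - \frac{\sqrt{J^{2} + o^{2}}}{2}$ ($j{\left(o,J \right)} = - \frac{\sqrt{o^{2} + J^{2}}}{2} = - \frac{\sqrt{J^{2} + o^{2}}}{2}$)
$\frac{1}{\left(409390 + F{\left(-268 \right)}\right) + j{\left(-530,B \right)}} = \frac{1}{\left(409390 + \left(227 - 268\right)\right) - \frac{\sqrt{324^{2} + \left(-530\right)^{2}}}{2}} = \frac{1}{\left(409390 - 41\right) - \frac{\sqrt{104976 + 280900}}{2}} = \frac{1}{409349 - \frac{\sqrt{385876}}{2}} = \frac{1}{409349 - \frac{2 \sqrt{96469}}{2}} = \frac{1}{409349 - \sqrt{96469}}$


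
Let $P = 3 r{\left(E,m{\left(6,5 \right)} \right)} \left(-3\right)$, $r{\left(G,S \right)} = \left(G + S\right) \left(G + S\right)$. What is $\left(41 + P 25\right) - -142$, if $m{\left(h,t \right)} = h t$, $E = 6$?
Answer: $-291417$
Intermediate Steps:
$r{\left(G,S \right)} = \left(G + S\right)^{2}$
$P = -11664$ ($P = 3 \left(6 + 6 \cdot 5\right)^{2} \left(-3\right) = 3 \left(6 + 30\right)^{2} \left(-3\right) = 3 \cdot 36^{2} \left(-3\right) = 3 \cdot 1296 \left(-3\right) = 3888 \left(-3\right) = -11664$)
$\left(41 + P 25\right) - -142 = \left(41 - 291600\right) - -142 = \left(41 - 291600\right) + 142 = -291559 + 142 = -291417$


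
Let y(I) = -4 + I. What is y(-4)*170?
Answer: -1360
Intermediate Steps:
y(-4)*170 = (-4 - 4)*170 = -8*170 = -1360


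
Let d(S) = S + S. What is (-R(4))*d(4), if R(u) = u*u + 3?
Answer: -152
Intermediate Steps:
R(u) = 3 + u² (R(u) = u² + 3 = 3 + u²)
d(S) = 2*S
(-R(4))*d(4) = (-(3 + 4²))*(2*4) = -(3 + 16)*8 = -1*19*8 = -19*8 = -152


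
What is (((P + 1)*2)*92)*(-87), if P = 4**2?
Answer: -272136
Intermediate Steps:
P = 16
(((P + 1)*2)*92)*(-87) = (((16 + 1)*2)*92)*(-87) = ((17*2)*92)*(-87) = (34*92)*(-87) = 3128*(-87) = -272136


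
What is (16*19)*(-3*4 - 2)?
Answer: -4256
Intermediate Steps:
(16*19)*(-3*4 - 2) = 304*(-12 - 2) = 304*(-14) = -4256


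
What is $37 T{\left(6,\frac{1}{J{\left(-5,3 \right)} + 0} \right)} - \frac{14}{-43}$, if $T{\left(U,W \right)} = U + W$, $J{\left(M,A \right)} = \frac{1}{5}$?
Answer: $\frac{17515}{43} \approx 407.33$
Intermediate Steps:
$J{\left(M,A \right)} = \frac{1}{5}$
$37 T{\left(6,\frac{1}{J{\left(-5,3 \right)} + 0} \right)} - \frac{14}{-43} = 37 \left(6 + \frac{1}{\frac{1}{5} + 0}\right) - \frac{14}{-43} = 37 \left(6 + \frac{1}{\frac{1}{5}}\right) - - \frac{14}{43} = 37 \left(6 + 5\right) + \frac{14}{43} = 37 \cdot 11 + \frac{14}{43} = 407 + \frac{14}{43} = \frac{17515}{43}$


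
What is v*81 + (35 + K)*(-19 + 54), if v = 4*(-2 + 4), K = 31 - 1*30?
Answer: 1908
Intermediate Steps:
K = 1 (K = 31 - 30 = 1)
v = 8 (v = 4*2 = 8)
v*81 + (35 + K)*(-19 + 54) = 8*81 + (35 + 1)*(-19 + 54) = 648 + 36*35 = 648 + 1260 = 1908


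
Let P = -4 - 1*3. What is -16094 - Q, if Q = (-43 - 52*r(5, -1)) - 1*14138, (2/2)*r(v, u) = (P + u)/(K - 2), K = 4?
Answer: -2121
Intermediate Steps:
P = -7 (P = -4 - 3 = -7)
r(v, u) = -7/2 + u/2 (r(v, u) = (-7 + u)/(4 - 2) = (-7 + u)/2 = (-7 + u)*(½) = -7/2 + u/2)
Q = -13973 (Q = (-43 - 52*(-7/2 + (½)*(-1))) - 1*14138 = (-43 - 52*(-7/2 - ½)) - 14138 = (-43 - 52*(-4)) - 14138 = (-43 + 208) - 14138 = 165 - 14138 = -13973)
-16094 - Q = -16094 - 1*(-13973) = -16094 + 13973 = -2121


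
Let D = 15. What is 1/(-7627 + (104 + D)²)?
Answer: 1/6534 ≈ 0.00015305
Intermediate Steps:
1/(-7627 + (104 + D)²) = 1/(-7627 + (104 + 15)²) = 1/(-7627 + 119²) = 1/(-7627 + 14161) = 1/6534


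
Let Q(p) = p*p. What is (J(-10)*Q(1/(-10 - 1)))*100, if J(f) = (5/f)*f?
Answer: 500/121 ≈ 4.1322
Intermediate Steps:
J(f) = 5
Q(p) = p²
(J(-10)*Q(1/(-10 - 1)))*100 = (5*(1/(-10 - 1))²)*100 = (5*(1/(-11))²)*100 = (5*(-1/11)²)*100 = (5*(1/121))*100 = (5/121)*100 = 500/121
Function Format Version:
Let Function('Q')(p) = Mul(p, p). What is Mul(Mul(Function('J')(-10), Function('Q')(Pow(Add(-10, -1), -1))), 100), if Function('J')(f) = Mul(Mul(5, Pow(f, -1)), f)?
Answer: Rational(500, 121) ≈ 4.1322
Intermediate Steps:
Function('J')(f) = 5
Function('Q')(p) = Pow(p, 2)
Mul(Mul(Function('J')(-10), Function('Q')(Pow(Add(-10, -1), -1))), 100) = Mul(Mul(5, Pow(Pow(Add(-10, -1), -1), 2)), 100) = Mul(Mul(5, Pow(Pow(-11, -1), 2)), 100) = Mul(Mul(5, Pow(Rational(-1, 11), 2)), 100) = Mul(Mul(5, Rational(1, 121)), 100) = Mul(Rational(5, 121), 100) = Rational(500, 121)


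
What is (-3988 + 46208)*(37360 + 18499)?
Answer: 2358366980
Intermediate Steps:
(-3988 + 46208)*(37360 + 18499) = 42220*55859 = 2358366980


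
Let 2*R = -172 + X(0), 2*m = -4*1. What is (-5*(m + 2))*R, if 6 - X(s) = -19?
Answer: 0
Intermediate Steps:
X(s) = 25 (X(s) = 6 - 1*(-19) = 6 + 19 = 25)
m = -2 (m = (-4*1)/2 = (1/2)*(-4) = -2)
R = -147/2 (R = (-172 + 25)/2 = (1/2)*(-147) = -147/2 ≈ -73.500)
(-5*(m + 2))*R = -5*(-2 + 2)*(-147/2) = -5*0*(-147/2) = 0*(-147/2) = 0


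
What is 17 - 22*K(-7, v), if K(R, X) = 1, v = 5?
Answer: -5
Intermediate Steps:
17 - 22*K(-7, v) = 17 - 22*1 = 17 - 22 = -5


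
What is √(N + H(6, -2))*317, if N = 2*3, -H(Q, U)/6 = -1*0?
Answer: 317*√6 ≈ 776.49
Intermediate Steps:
H(Q, U) = 0 (H(Q, U) = -(-6)*0 = -6*0 = 0)
N = 6
√(N + H(6, -2))*317 = √(6 + 0)*317 = √6*317 = 317*√6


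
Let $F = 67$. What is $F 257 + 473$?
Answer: $17692$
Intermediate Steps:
$F 257 + 473 = 67 \cdot 257 + 473 = 17219 + 473 = 17692$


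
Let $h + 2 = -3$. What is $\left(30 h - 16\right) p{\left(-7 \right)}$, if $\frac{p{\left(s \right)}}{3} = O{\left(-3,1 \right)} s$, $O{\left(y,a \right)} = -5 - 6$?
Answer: $-38346$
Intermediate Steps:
$h = -5$ ($h = -2 - 3 = -5$)
$O{\left(y,a \right)} = -11$ ($O{\left(y,a \right)} = -5 - 6 = -11$)
$p{\left(s \right)} = - 33 s$ ($p{\left(s \right)} = 3 \left(- 11 s\right) = - 33 s$)
$\left(30 h - 16\right) p{\left(-7 \right)} = \left(30 \left(-5\right) - 16\right) \left(\left(-33\right) \left(-7\right)\right) = \left(-150 - 16\right) 231 = \left(-166\right) 231 = -38346$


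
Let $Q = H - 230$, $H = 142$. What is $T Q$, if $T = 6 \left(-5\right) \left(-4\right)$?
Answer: $-10560$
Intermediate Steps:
$T = 120$ ($T = \left(-30\right) \left(-4\right) = 120$)
$Q = -88$ ($Q = 142 - 230 = -88$)
$T Q = 120 \left(-88\right) = -10560$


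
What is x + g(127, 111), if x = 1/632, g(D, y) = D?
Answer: 80265/632 ≈ 127.00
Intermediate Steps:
x = 1/632 ≈ 0.0015823
x + g(127, 111) = 1/632 + 127 = 80265/632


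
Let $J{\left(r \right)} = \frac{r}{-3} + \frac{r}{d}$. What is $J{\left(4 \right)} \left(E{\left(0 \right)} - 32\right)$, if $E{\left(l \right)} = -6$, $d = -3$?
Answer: $\frac{304}{3} \approx 101.33$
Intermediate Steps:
$J{\left(r \right)} = - \frac{2 r}{3}$ ($J{\left(r \right)} = \frac{r}{-3} + \frac{r}{-3} = r \left(- \frac{1}{3}\right) + r \left(- \frac{1}{3}\right) = - \frac{r}{3} - \frac{r}{3} = - \frac{2 r}{3}$)
$J{\left(4 \right)} \left(E{\left(0 \right)} - 32\right) = \left(- \frac{2}{3}\right) 4 \left(-6 - 32\right) = \left(- \frac{8}{3}\right) \left(-38\right) = \frac{304}{3}$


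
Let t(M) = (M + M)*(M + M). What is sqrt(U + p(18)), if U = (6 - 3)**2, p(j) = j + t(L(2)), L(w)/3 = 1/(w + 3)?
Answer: 3*sqrt(79)/5 ≈ 5.3329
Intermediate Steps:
L(w) = 3/(3 + w) (L(w) = 3/(w + 3) = 3/(3 + w))
t(M) = 4*M**2 (t(M) = (2*M)*(2*M) = 4*M**2)
p(j) = 36/25 + j (p(j) = j + 4*(3/(3 + 2))**2 = j + 4*(3/5)**2 = j + 4*(9/25) = j + 36/25 = 36/25 + j)
U = 9 (U = 3**2 = 9)
sqrt(U + p(18)) = sqrt(9 + (36/25 + 18)) = sqrt(9 + 486/25) = sqrt(711/25) = 3*sqrt(79)/5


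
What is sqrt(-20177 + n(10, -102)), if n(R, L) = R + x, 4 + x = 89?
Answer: I*sqrt(20082) ≈ 141.71*I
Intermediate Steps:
x = 85 (x = -4 + 89 = 85)
n(R, L) = 85 + R (n(R, L) = R + 85 = 85 + R)
sqrt(-20177 + n(10, -102)) = sqrt(-20177 + (85 + 10)) = sqrt(-20177 + 95) = sqrt(-20082) = I*sqrt(20082)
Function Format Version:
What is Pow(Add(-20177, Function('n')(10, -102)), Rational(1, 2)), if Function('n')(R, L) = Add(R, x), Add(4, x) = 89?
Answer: Mul(I, Pow(20082, Rational(1, 2))) ≈ Mul(141.71, I)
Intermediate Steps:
x = 85 (x = Add(-4, 89) = 85)
Function('n')(R, L) = Add(85, R) (Function('n')(R, L) = Add(R, 85) = Add(85, R))
Pow(Add(-20177, Function('n')(10, -102)), Rational(1, 2)) = Pow(Add(-20177, Add(85, 10)), Rational(1, 2)) = Pow(Add(-20177, 95), Rational(1, 2)) = Pow(-20082, Rational(1, 2)) = Mul(I, Pow(20082, Rational(1, 2)))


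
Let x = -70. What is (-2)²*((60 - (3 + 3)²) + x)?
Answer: -184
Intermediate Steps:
(-2)²*((60 - (3 + 3)²) + x) = (-2)²*((60 - (3 + 3)²) - 70) = 4*((60 - 1*6²) - 70) = 4*((60 - 1*36) - 70) = 4*((60 - 36) - 70) = 4*(24 - 70) = 4*(-46) = -184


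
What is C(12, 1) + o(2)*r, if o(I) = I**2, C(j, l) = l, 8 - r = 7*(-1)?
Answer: 61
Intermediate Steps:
r = 15 (r = 8 - 7*(-1) = 8 - 1*(-7) = 8 + 7 = 15)
C(12, 1) + o(2)*r = 1 + 2**2*15 = 1 + 4*15 = 1 + 60 = 61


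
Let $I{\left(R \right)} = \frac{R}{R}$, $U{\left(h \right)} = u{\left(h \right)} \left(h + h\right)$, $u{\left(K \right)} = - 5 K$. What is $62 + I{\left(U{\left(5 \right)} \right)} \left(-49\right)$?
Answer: $13$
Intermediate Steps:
$U{\left(h \right)} = - 10 h^{2}$ ($U{\left(h \right)} = - 5 h \left(h + h\right) = - 5 h 2 h = - 10 h^{2}$)
$I{\left(R \right)} = 1$
$62 + I{\left(U{\left(5 \right)} \right)} \left(-49\right) = 62 + 1 \left(-49\right) = 62 - 49 = 13$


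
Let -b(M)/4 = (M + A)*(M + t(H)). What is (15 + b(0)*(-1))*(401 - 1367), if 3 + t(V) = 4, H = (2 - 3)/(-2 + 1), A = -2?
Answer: -6762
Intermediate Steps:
H = 1 (H = -1/(-1) = -1*(-1) = 1)
t(V) = 1 (t(V) = -3 + 4 = 1)
b(M) = -4*(1 + M)*(-2 + M) (b(M) = -4*(M - 2)*(M + 1) = -4*(-2 + M)*(1 + M) = -4*(1 + M)*(-2 + M))
(15 + b(0)*(-1))*(401 - 1367) = (15 + (8 - 4*0**2 + 4*0)*(-1))*(401 - 1367) = (15 + (8 - 4*0 + 0)*(-1))*(-966) = (15 + (8 + 0 + 0)*(-1))*(-966) = (15 + 8*(-1))*(-966) = (15 - 8)*(-966) = 7*(-966) = -6762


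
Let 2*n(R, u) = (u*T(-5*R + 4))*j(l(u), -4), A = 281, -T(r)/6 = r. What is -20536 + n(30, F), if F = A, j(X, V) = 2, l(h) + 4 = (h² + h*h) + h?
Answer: 225620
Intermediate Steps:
T(r) = -6*r
l(h) = -4 + h + 2*h² (l(h) = -4 + ((h² + h*h) + h) = -4 + ((h² + h²) + h) = -4 + (2*h² + h) = -4 + (h + 2*h²) = -4 + h + 2*h²)
F = 281
n(R, u) = u*(-24 + 30*R) (n(R, u) = ((u*(-6*(-5*R + 4)))*2)/2 = ((u*(-6*(4 - 5*R)))*2)/2 = ((u*(-24 + 30*R))*2)/2 = (2*u*(-24 + 30*R))/2 = u*(-24 + 30*R))
-20536 + n(30, F) = -20536 + 6*281*(-4 + 5*30) = -20536 + 6*281*(-4 + 150) = -20536 + 6*281*146 = -20536 + 246156 = 225620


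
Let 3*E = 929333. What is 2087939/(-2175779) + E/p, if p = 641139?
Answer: -1993954142156/4184930316843 ≈ -0.47646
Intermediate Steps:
E = 929333/3 (E = (⅓)*929333 = 929333/3 ≈ 3.0978e+5)
2087939/(-2175779) + E/p = 2087939/(-2175779) + (929333/3)/641139 = 2087939*(-1/2175779) + (929333/3)*(1/641139) = -2087939/2175779 + 929333/1923417 = -1993954142156/4184930316843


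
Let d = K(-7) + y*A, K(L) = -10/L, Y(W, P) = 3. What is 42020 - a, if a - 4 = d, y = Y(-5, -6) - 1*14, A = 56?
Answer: 298414/7 ≈ 42631.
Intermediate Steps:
y = -11 (y = 3 - 1*14 = 3 - 14 = -11)
d = -4302/7 (d = -10/(-7) - 11*56 = -10*(-1/7) - 616 = 10/7 - 616 = -4302/7 ≈ -614.57)
a = -4274/7 (a = 4 - 4302/7 = -4274/7 ≈ -610.57)
42020 - a = 42020 - 1*(-4274/7) = 42020 + 4274/7 = 298414/7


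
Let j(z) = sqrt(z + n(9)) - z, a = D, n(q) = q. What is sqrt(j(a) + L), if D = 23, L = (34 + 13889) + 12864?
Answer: 2*sqrt(6691 + sqrt(2)) ≈ 163.61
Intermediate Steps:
L = 26787 (L = 13923 + 12864 = 26787)
a = 23
j(z) = sqrt(9 + z) - z (j(z) = sqrt(z + 9) - z = sqrt(9 + z) - z)
sqrt(j(a) + L) = sqrt((sqrt(9 + 23) - 1*23) + 26787) = sqrt((sqrt(32) - 23) + 26787) = sqrt((4*sqrt(2) - 23) + 26787) = sqrt((-23 + 4*sqrt(2)) + 26787) = sqrt(26764 + 4*sqrt(2))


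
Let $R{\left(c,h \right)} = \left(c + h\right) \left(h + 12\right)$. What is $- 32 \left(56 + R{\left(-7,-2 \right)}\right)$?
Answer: $1088$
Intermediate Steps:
$R{\left(c,h \right)} = \left(12 + h\right) \left(c + h\right)$ ($R{\left(c,h \right)} = \left(c + h\right) \left(12 + h\right) = \left(12 + h\right) \left(c + h\right)$)
$- 32 \left(56 + R{\left(-7,-2 \right)}\right) = - 32 \left(56 + \left(\left(-2\right)^{2} + 12 \left(-7\right) + 12 \left(-2\right) - -14\right)\right) = - 32 \left(56 + \left(4 - 84 - 24 + 14\right)\right) = - 32 \left(56 - 90\right) = \left(-32\right) \left(-34\right) = 1088$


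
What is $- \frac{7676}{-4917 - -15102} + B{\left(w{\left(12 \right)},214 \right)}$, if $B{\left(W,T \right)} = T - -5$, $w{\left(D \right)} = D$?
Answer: $\frac{2222839}{10185} \approx 218.25$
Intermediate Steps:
$B{\left(W,T \right)} = 5 + T$ ($B{\left(W,T \right)} = T + 5 = 5 + T$)
$- \frac{7676}{-4917 - -15102} + B{\left(w{\left(12 \right)},214 \right)} = - \frac{7676}{-4917 - -15102} + \left(5 + 214\right) = - \frac{7676}{-4917 + 15102} + 219 = - \frac{7676}{10185} + 219 = \frac{2222839}{10185}$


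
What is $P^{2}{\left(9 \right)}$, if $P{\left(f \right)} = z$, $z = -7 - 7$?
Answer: $196$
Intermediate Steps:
$z = -14$
$P{\left(f \right)} = -14$
$P^{2}{\left(9 \right)} = \left(-14\right)^{2} = 196$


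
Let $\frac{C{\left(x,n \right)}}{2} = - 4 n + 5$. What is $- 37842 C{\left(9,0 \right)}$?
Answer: $-378420$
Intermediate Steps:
$C{\left(x,n \right)} = 10 - 8 n$ ($C{\left(x,n \right)} = 2 \left(- 4 n + 5\right) = 2 \left(5 - 4 n\right) = 10 - 8 n$)
$- 37842 C{\left(9,0 \right)} = - 37842 \left(10 - 0\right) = - 37842 \left(10 + 0\right) = \left(-37842\right) 10 = -378420$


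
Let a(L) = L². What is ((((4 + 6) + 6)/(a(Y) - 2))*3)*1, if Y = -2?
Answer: 24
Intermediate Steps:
((((4 + 6) + 6)/(a(Y) - 2))*3)*1 = ((((4 + 6) + 6)/((-2)² - 2))*3)*1 = (((10 + 6)/(4 - 2))*3)*1 = ((16/2)*3)*1 = ((16*(½))*3)*1 = (8*3)*1 = 24*1 = 24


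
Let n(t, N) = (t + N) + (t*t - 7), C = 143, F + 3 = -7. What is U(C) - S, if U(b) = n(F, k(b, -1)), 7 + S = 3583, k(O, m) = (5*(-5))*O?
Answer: -7068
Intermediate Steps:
F = -10 (F = -3 - 7 = -10)
k(O, m) = -25*O
S = 3576 (S = -7 + 3583 = 3576)
n(t, N) = -7 + N + t + t² (n(t, N) = (N + t) + (t² - 7) = (N + t) + (-7 + t²) = -7 + N + t + t²)
U(b) = 83 - 25*b (U(b) = -7 - 25*b - 10 + (-10)² = -7 - 25*b - 10 + 100 = 83 - 25*b)
U(C) - S = (83 - 25*143) - 1*3576 = (83 - 3575) - 3576 = -3492 - 3576 = -7068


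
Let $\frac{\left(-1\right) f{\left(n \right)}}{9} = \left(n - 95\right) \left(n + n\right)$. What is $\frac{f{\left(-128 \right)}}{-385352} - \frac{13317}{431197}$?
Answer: $\frac{27051729555}{20770328293} \approx 1.3024$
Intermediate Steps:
$f{\left(n \right)} = - 18 n \left(-95 + n\right)$ ($f{\left(n \right)} = - 9 \left(n - 95\right) \left(n + n\right) = - 9 \left(-95 + n\right) 2 n = - 9 \cdot 2 n \left(-95 + n\right) = - 18 n \left(-95 + n\right)$)
$\frac{f{\left(-128 \right)}}{-385352} - \frac{13317}{431197} = \frac{18 \left(-128\right) \left(95 - -128\right)}{-385352} - \frac{13317}{431197} = 18 \left(-128\right) \left(95 + 128\right) \left(- \frac{1}{385352}\right) - \frac{13317}{431197} = 18 \left(-128\right) 223 \left(- \frac{1}{385352}\right) - \frac{13317}{431197} = \left(-513792\right) \left(- \frac{1}{385352}\right) - \frac{13317}{431197} = \frac{64224}{48169} - \frac{13317}{431197} = \frac{27051729555}{20770328293}$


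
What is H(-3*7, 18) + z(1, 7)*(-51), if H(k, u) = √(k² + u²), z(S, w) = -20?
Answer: 1020 + 3*√85 ≈ 1047.7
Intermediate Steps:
H(-3*7, 18) + z(1, 7)*(-51) = √((-3*7)² + 18²) - 20*(-51) = √((-21)² + 324) + 1020 = √(441 + 324) + 1020 = √765 + 1020 = 3*√85 + 1020 = 1020 + 3*√85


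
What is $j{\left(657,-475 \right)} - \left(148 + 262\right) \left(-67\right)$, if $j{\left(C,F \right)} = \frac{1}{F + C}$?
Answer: $\frac{4999541}{182} \approx 27470.0$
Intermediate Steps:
$j{\left(C,F \right)} = \frac{1}{C + F}$
$j{\left(657,-475 \right)} - \left(148 + 262\right) \left(-67\right) = \frac{1}{657 - 475} - \left(148 + 262\right) \left(-67\right) = \frac{1}{182} - 410 \left(-67\right) = \frac{1}{182} - -27470 = \frac{1}{182} + 27470 = \frac{4999541}{182}$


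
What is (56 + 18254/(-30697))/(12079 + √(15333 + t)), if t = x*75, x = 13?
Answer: 20543697462/4478260485301 - 10204668*√453/4478260485301 ≈ 0.0045389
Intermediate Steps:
t = 975 (t = 13*75 = 975)
(56 + 18254/(-30697))/(12079 + √(15333 + t)) = (56 + 18254/(-30697))/(12079 + √(15333 + 975)) = (56 + 18254*(-1/30697))/(12079 + √16308) = (56 - 18254/30697)/(12079 + 6*√453) = 1700778/(30697*(12079 + 6*√453))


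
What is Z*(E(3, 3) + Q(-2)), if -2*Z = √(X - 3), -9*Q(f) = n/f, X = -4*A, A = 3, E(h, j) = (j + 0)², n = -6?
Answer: -13*I*√15/3 ≈ -16.783*I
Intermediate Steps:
E(h, j) = j²
X = -12 (X = -4*3 = -12)
Q(f) = 2/(3*f) (Q(f) = -(-2)/(3*f) = 2/(3*f))
Z = -I*√15/2 (Z = -√(-12 - 3)/2 = -I*√15/2 ≈ -1.9365*I)
Z*(E(3, 3) + Q(-2)) = (-I*√15/2)*(3² + (⅔)/(-2)) = (-I*√15/2)*(9 + (⅔)*(-½)) = (-I*√15/2)*(9 - ⅓) = -I*√15/2*(26/3) = -13*I*√15/3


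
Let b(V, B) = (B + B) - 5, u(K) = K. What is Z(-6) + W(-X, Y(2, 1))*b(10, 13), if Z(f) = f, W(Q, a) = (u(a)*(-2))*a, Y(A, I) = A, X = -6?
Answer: -174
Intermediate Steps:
W(Q, a) = -2*a**2 (W(Q, a) = (a*(-2))*a = (-2*a)*a = -2*a**2)
b(V, B) = -5 + 2*B (b(V, B) = 2*B - 5 = -5 + 2*B)
Z(-6) + W(-X, Y(2, 1))*b(10, 13) = -6 + (-2*2**2)*(-5 + 2*13) = -6 + (-2*4)*(-5 + 26) = -6 - 8*21 = -6 - 168 = -174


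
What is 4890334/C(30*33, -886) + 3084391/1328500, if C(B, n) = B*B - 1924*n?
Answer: 3694417659431/891677243500 ≈ 4.1432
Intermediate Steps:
C(B, n) = B² - 1924*n
4890334/C(30*33, -886) + 3084391/1328500 = 4890334/((30*33)² - 1924*(-886)) + 3084391/1328500 = 4890334/(990² + 1704664) + 3084391*(1/1328500) = 4890334/(980100 + 1704664) + 3084391/1328500 = 4890334/2684764 + 3084391/1328500 = 4890334*(1/2684764) + 3084391/1328500 = 2445167/1342382 + 3084391/1328500 = 3694417659431/891677243500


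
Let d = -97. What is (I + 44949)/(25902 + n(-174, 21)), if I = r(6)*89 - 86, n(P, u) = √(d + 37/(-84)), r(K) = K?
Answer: 98773339896/56356750921 - 90794*I*√171885/56356750921 ≈ 1.7526 - 0.00066793*I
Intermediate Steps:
n(P, u) = I*√171885/42 (n(P, u) = √(-97 + 37/(-84)) = √(-97 + 37*(-1/84)) = √(-97 - 37/84) = √(-8185/84) = I*√171885/42)
I = 448 (I = 6*89 - 86 = 534 - 86 = 448)
(I + 44949)/(25902 + n(-174, 21)) = (448 + 44949)/(25902 + I*√171885/42) = 45397/(25902 + I*√171885/42)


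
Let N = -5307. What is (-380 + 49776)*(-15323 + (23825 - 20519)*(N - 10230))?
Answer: -2537998340420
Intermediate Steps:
(-380 + 49776)*(-15323 + (23825 - 20519)*(N - 10230)) = (-380 + 49776)*(-15323 + (23825 - 20519)*(-5307 - 10230)) = 49396*(-15323 + 3306*(-15537)) = 49396*(-15323 - 51365322) = 49396*(-51380645) = -2537998340420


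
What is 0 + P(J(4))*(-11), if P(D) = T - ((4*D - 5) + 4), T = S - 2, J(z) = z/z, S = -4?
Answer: 99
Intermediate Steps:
J(z) = 1
T = -6 (T = -4 - 2 = -6)
P(D) = -5 - 4*D (P(D) = -6 - ((4*D - 5) + 4) = -6 - ((-5 + 4*D) + 4) = -6 - (-1 + 4*D) = -6 + (1 - 4*D) = -5 - 4*D)
0 + P(J(4))*(-11) = 0 + (-5 - 4*1)*(-11) = 0 + (-5 - 4)*(-11) = 0 - 9*(-11) = 0 + 99 = 99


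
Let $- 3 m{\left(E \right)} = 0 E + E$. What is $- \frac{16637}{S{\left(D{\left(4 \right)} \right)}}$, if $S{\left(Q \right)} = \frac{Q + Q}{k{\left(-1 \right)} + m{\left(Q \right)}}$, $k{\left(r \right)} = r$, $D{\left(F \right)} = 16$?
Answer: $\frac{316103}{96} \approx 3292.7$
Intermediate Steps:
$m{\left(E \right)} = - \frac{E}{3}$ ($m{\left(E \right)} = - \frac{0 E + E}{3} = - \frac{0 + E}{3} = - \frac{E}{3}$)
$S{\left(Q \right)} = \frac{2 Q}{-1 - \frac{Q}{3}}$ ($S{\left(Q \right)} = \frac{Q + Q}{-1 - \frac{Q}{3}} = \frac{2 Q}{-1 - \frac{Q}{3}}$)
$- \frac{16637}{S{\left(D{\left(4 \right)} \right)}} = - \frac{16637}{\left(-6\right) 16 \frac{1}{3 + 16}} = - \frac{16637}{\left(-6\right) 16 \cdot \frac{1}{19}} = - \frac{16637}{- \frac{96}{19}} = \left(-16637\right) \left(- \frac{19}{96}\right) = \frac{316103}{96}$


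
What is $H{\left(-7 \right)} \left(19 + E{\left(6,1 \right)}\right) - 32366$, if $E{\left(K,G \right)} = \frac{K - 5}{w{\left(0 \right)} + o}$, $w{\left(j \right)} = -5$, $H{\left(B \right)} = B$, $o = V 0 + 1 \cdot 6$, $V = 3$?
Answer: $-32506$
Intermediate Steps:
$o = 6$ ($o = 3 \cdot 0 + 1 \cdot 6 = 0 + 6 = 6$)
$E{\left(K,G \right)} = -5 + K$ ($E{\left(K,G \right)} = \frac{K - 5}{-5 + 6} = \frac{-5 + K}{1} = \left(-5 + K\right) 1 = -5 + K$)
$H{\left(-7 \right)} \left(19 + E{\left(6,1 \right)}\right) - 32366 = - 7 \left(19 + \left(-5 + 6\right)\right) - 32366 = - 7 \left(19 + 1\right) - 32366 = \left(-7\right) 20 - 32366 = -140 - 32366 = -32506$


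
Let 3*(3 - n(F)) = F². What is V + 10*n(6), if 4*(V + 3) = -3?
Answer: -375/4 ≈ -93.750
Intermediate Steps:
V = -15/4 (V = -3 + (¼)*(-3) = -3 - ¾ = -15/4 ≈ -3.7500)
n(F) = 3 - F²/3
V + 10*n(6) = -15/4 + 10*(3 - ⅓*6²) = -15/4 + 10*(3 - ⅓*36) = -15/4 + 10*(3 - 12) = -15/4 + 10*(-9) = -15/4 - 90 = -375/4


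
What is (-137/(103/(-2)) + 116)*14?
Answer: 171108/103 ≈ 1661.2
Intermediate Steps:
(-137/(103/(-2)) + 116)*14 = (-137/(103*(-½)) + 116)*14 = (-137/(-103/2) + 116)*14 = (-137*(-2/103) + 116)*14 = (274/103 + 116)*14 = (12222/103)*14 = 171108/103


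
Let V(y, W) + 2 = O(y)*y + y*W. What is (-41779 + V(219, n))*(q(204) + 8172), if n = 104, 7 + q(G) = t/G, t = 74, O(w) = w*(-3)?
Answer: -22610673316/17 ≈ -1.3300e+9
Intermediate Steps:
O(w) = -3*w
q(G) = -7 + 74/G
V(y, W) = -2 - 3*y² + W*y (V(y, W) = -2 + ((-3*y)*y + y*W) = -2 + (-3*y² + W*y) = -2 - 3*y² + W*y)
(-41779 + V(219, n))*(q(204) + 8172) = (-41779 + (-2 - 3*219² + 104*219))*((-7 + 74/204) + 8172) = (-41779 + (-2 - 3*47961 + 22776))*((-7 + 74*(1/204)) + 8172) = (-41779 + (-2 - 143883 + 22776))*((-7 + 37/102) + 8172) = (-41779 - 121109)*(-677/102 + 8172) = -162888*832867/102 = -22610673316/17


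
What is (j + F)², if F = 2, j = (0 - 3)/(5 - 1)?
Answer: 25/16 ≈ 1.5625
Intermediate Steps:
j = -¾ (j = -3/4 = -3*¼ = -¾ ≈ -0.75000)
(j + F)² = (-¾ + 2)² = (5/4)² = 25/16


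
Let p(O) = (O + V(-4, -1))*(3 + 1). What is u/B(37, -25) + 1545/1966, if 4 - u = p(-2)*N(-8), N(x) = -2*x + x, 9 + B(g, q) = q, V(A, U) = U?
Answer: -72035/33422 ≈ -2.1553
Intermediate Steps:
B(g, q) = -9 + q
p(O) = -4 + 4*O (p(O) = (O - 1)*(3 + 1) = (-1 + O)*4 = -4 + 4*O)
N(x) = -x
u = 100 (u = 4 - (-4 + 4*(-2))*(-1*(-8)) = 4 - (-4 - 8)*8 = 4 - (-12)*8 = 4 - 1*(-96) = 4 + 96 = 100)
u/B(37, -25) + 1545/1966 = 100/(-9 - 25) + 1545/1966 = 100/(-34) + 1545*(1/1966) = 100*(-1/34) + 1545/1966 = -50/17 + 1545/1966 = -72035/33422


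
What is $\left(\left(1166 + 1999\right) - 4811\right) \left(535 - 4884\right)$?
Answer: $7158454$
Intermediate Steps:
$\left(\left(1166 + 1999\right) - 4811\right) \left(535 - 4884\right) = \left(3165 - 4811\right) \left(-4349\right) = \left(-1646\right) \left(-4349\right) = 7158454$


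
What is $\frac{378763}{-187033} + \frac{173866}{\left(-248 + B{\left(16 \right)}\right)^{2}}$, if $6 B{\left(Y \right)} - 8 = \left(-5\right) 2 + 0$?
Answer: $\frac{1070716651}{1348155725} \approx 0.79421$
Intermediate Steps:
$B{\left(Y \right)} = - \frac{1}{3}$ ($B{\left(Y \right)} = \frac{4}{3} + \frac{\left(-5\right) 2 + 0}{6} = \frac{4}{3} + \frac{-10 + 0}{6} = \frac{4}{3} + \frac{1}{6} \left(-10\right) = \frac{4}{3} - \frac{5}{3} = - \frac{1}{3}$)
$\frac{378763}{-187033} + \frac{173866}{\left(-248 + B{\left(16 \right)}\right)^{2}} = \frac{378763}{-187033} + \frac{173866}{\left(-248 - \frac{1}{3}\right)^{2}} = 378763 \left(- \frac{1}{187033}\right) + \frac{173866}{\left(- \frac{745}{3}\right)^{2}} = - \frac{4919}{2429} + \frac{173866}{\frac{555025}{9}} = - \frac{4919}{2429} + 173866 \cdot \frac{9}{555025} = - \frac{4919}{2429} + \frac{1564794}{555025} = \frac{1070716651}{1348155725}$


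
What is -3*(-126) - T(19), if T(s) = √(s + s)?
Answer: 378 - √38 ≈ 371.84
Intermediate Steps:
T(s) = √2*√s (T(s) = √(2*s) = √2*√s)
-3*(-126) - T(19) = -3*(-126) - √2*√19 = 378 - √38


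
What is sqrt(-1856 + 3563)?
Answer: sqrt(1707) ≈ 41.316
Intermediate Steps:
sqrt(-1856 + 3563) = sqrt(1707)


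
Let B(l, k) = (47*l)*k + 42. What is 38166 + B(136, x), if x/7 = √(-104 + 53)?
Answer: 38208 + 44744*I*√51 ≈ 38208.0 + 3.1954e+5*I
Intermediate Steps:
x = 7*I*√51 (x = 7*√(-104 + 53) = 7*√(-51) = 7*(I*√51) = 7*I*√51 ≈ 49.99*I)
B(l, k) = 42 + 47*k*l (B(l, k) = 47*k*l + 42 = 42 + 47*k*l)
38166 + B(136, x) = 38166 + (42 + 47*(7*I*√51)*136) = 38166 + (42 + 44744*I*√51) = 38208 + 44744*I*√51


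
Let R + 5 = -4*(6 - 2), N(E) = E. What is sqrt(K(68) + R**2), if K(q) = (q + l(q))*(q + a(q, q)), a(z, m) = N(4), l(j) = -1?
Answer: 9*sqrt(65) ≈ 72.560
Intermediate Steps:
a(z, m) = 4
R = -21 (R = -5 - 4*(6 - 2) = -5 - 4*4 = -5 - 16 = -21)
K(q) = (-1 + q)*(4 + q) (K(q) = (q - 1)*(q + 4) = (-1 + q)*(4 + q))
sqrt(K(68) + R**2) = sqrt((-4 + 68**2 + 3*68) + (-21)**2) = sqrt((-4 + 4624 + 204) + 441) = sqrt(4824 + 441) = sqrt(5265) = 9*sqrt(65)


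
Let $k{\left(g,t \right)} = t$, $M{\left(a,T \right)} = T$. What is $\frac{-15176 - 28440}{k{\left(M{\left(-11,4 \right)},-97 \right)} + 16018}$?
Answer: $- \frac{1504}{549} \approx -2.7395$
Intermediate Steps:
$\frac{-15176 - 28440}{k{\left(M{\left(-11,4 \right)},-97 \right)} + 16018} = \frac{-15176 - 28440}{-97 + 16018} = - \frac{43616}{15921} = \left(-43616\right) \frac{1}{15921} = - \frac{1504}{549}$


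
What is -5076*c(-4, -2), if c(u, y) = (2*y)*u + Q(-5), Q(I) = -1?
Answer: -76140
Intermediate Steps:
c(u, y) = -1 + 2*u*y (c(u, y) = (2*y)*u - 1 = 2*u*y - 1 = -1 + 2*u*y)
-5076*c(-4, -2) = -5076*(-1 + 2*(-4)*(-2)) = -5076*(-1 + 16) = -5076*15 = -76140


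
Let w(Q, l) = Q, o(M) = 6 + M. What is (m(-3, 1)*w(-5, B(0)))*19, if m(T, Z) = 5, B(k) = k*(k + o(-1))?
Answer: -475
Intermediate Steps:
B(k) = k*(5 + k) (B(k) = k*(k + (6 - 1)) = k*(k + 5) = k*(5 + k))
(m(-3, 1)*w(-5, B(0)))*19 = (5*(-5))*19 = -25*19 = -475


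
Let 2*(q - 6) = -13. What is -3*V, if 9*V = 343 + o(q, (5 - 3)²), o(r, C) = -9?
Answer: -334/3 ≈ -111.33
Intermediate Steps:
q = -½ (q = 6 + (½)*(-13) = 6 - 13/2 = -½ ≈ -0.50000)
V = 334/9 (V = (343 - 9)/9 = (⅑)*334 = 334/9 ≈ 37.111)
-3*V = -3*334/9 = -334/3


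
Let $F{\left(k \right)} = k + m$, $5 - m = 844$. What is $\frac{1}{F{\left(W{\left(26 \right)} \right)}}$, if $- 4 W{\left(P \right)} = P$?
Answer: $- \frac{2}{1691} \approx -0.0011827$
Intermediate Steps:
$m = -839$ ($m = 5 - 844 = -839$)
$W{\left(P \right)} = - \frac{P}{4}$
$F{\left(k \right)} = -839 + k$ ($F{\left(k \right)} = k - 839 = -839 + k$)
$\frac{1}{F{\left(W{\left(26 \right)} \right)}} = \frac{1}{-839 - \frac{13}{2}} = \frac{1}{- \frac{1691}{2}} = - \frac{2}{1691}$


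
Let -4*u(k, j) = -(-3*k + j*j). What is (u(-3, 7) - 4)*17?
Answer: 357/2 ≈ 178.50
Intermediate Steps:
u(k, j) = -3*k/4 + j²/4 (u(k, j) = -(-1)*(-3*k + j*j)/4 = -(-1)*(-3*k + j²)/4 = -(-1)*(j² - 3*k)/4 = -(-j² + 3*k)/4 = -3*k/4 + j²/4)
(u(-3, 7) - 4)*17 = ((-¾*(-3) + (¼)*7²) - 4)*17 = ((9/4 + (¼)*49) - 4)*17 = ((9/4 + 49/4) - 4)*17 = (29/2 - 4)*17 = (21/2)*17 = 357/2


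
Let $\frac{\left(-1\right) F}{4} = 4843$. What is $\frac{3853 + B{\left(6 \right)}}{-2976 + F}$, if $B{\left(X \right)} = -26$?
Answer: $- \frac{3827}{22348} \approx -0.17125$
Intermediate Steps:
$F = -19372$ ($F = \left(-4\right) 4843 = -19372$)
$\frac{3853 + B{\left(6 \right)}}{-2976 + F} = \frac{3853 - 26}{-2976 - 19372} = \frac{3827}{-22348} = 3827 \left(- \frac{1}{22348}\right) = - \frac{3827}{22348}$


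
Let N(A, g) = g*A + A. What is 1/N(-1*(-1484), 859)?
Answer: 1/1276240 ≈ 7.8355e-7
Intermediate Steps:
N(A, g) = A + A*g (N(A, g) = A*g + A = A + A*g)
1/N(-1*(-1484), 859) = 1/((-1*(-1484))*(1 + 859)) = 1/(1484*860) = 1/1276240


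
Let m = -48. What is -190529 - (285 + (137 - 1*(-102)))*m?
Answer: -165377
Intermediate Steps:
-190529 - (285 + (137 - 1*(-102)))*m = -190529 - (285 + (137 - 1*(-102)))*(-48) = -190529 - (285 + (137 + 102))*(-48) = -190529 - (285 + 239)*(-48) = -190529 - 524*(-48) = -190529 - 1*(-25152) = -190529 + 25152 = -165377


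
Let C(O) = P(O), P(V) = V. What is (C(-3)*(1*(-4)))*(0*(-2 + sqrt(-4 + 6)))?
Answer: 0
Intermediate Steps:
C(O) = O
(C(-3)*(1*(-4)))*(0*(-2 + sqrt(-4 + 6))) = (-3*(-4))*(0*(-2 + sqrt(-4 + 6))) = (-3*(-4))*(0*(-2 + sqrt(2))) = 12*0 = 0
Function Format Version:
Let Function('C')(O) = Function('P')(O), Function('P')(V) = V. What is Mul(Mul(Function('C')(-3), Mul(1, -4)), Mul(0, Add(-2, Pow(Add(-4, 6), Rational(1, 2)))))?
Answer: 0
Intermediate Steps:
Function('C')(O) = O
Mul(Mul(Function('C')(-3), Mul(1, -4)), Mul(0, Add(-2, Pow(Add(-4, 6), Rational(1, 2))))) = Mul(Mul(-3, Mul(1, -4)), Mul(0, Add(-2, Pow(Add(-4, 6), Rational(1, 2))))) = Mul(Mul(-3, -4), Mul(0, Add(-2, Pow(2, Rational(1, 2))))) = Mul(12, 0) = 0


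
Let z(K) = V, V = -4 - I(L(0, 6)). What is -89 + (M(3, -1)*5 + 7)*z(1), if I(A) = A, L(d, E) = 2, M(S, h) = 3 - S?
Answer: -131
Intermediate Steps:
V = -6 (V = -4 - 1*2 = -4 - 2 = -6)
z(K) = -6
-89 + (M(3, -1)*5 + 7)*z(1) = -89 + ((3 - 1*3)*5 + 7)*(-6) = -89 + ((3 - 3)*5 + 7)*(-6) = -89 + (0*5 + 7)*(-6) = -89 + (0 + 7)*(-6) = -89 + 7*(-6) = -89 - 42 = -131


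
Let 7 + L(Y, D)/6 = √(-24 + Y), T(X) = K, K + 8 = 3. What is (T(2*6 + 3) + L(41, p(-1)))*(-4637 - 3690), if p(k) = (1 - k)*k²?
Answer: 391369 - 49962*√17 ≈ 1.8537e+5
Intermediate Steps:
K = -5 (K = -8 + 3 = -5)
T(X) = -5
p(k) = k²*(1 - k)
L(Y, D) = -42 + 6*√(-24 + Y)
(T(2*6 + 3) + L(41, p(-1)))*(-4637 - 3690) = (-5 + (-42 + 6*√(-24 + 41)))*(-4637 - 3690) = (-5 + (-42 + 6*√17))*(-8327) = (-47 + 6*√17)*(-8327) = 391369 - 49962*√17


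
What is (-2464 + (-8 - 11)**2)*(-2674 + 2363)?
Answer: 654033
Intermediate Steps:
(-2464 + (-8 - 11)**2)*(-2674 + 2363) = (-2464 + (-19)**2)*(-311) = (-2464 + 361)*(-311) = -2103*(-311) = 654033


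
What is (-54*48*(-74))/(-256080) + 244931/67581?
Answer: 1036653209/360544635 ≈ 2.8752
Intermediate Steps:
(-54*48*(-74))/(-256080) + 244931/67581 = -2592*(-74)*(-1/256080) + 244931*(1/67581) = 191808*(-1/256080) + 244931/67581 = -3996/5335 + 244931/67581 = 1036653209/360544635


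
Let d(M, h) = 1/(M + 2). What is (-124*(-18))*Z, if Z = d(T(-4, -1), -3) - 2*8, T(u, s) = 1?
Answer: -34968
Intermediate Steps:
d(M, h) = 1/(2 + M)
Z = -47/3 (Z = 1/(2 + 1) - 2*8 = 1/3 - 16 = ⅓ - 16 = -47/3 ≈ -15.667)
(-124*(-18))*Z = -124*(-18)*(-47/3) = 2232*(-47/3) = -34968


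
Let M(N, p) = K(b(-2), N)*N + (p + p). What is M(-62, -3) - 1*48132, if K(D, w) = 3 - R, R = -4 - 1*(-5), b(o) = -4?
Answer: -48262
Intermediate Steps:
R = 1 (R = -4 + 5 = 1)
K(D, w) = 2 (K(D, w) = 3 - 1*1 = 3 - 1 = 2)
M(N, p) = 2*N + 2*p (M(N, p) = 2*N + (p + p) = 2*N + 2*p)
M(-62, -3) - 1*48132 = (2*(-62) + 2*(-3)) - 1*48132 = (-124 - 6) - 48132 = -130 - 48132 = -48262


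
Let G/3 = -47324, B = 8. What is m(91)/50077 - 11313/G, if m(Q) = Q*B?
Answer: 223292239/2369843948 ≈ 0.094222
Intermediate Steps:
G = -141972 (G = 3*(-47324) = -141972)
m(Q) = 8*Q (m(Q) = Q*8 = 8*Q)
m(91)/50077 - 11313/G = (8*91)/50077 - 11313/(-141972) = 728*(1/50077) - 11313*(-1/141972) = 728/50077 + 3771/47324 = 223292239/2369843948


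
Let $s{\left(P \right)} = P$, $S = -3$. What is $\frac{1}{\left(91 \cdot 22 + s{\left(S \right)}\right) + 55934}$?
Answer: $\frac{1}{57933} \approx 1.7261 \cdot 10^{-5}$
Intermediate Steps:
$\frac{1}{\left(91 \cdot 22 + s{\left(S \right)}\right) + 55934} = \frac{1}{\left(91 \cdot 22 - 3\right) + 55934} = \frac{1}{\left(2002 - 3\right) + 55934} = \frac{1}{1999 + 55934} = \frac{1}{57933}$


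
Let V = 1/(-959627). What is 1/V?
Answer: -959627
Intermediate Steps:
V = -1/959627 ≈ -1.0421e-6
1/V = 1/(-1/959627) = -959627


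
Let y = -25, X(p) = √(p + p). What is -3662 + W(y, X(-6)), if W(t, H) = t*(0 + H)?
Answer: -3662 - 50*I*√3 ≈ -3662.0 - 86.603*I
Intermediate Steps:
X(p) = √2*√p (X(p) = √(2*p) = √2*√p)
W(t, H) = H*t (W(t, H) = t*H = H*t)
-3662 + W(y, X(-6)) = -3662 + (√2*√(-6))*(-25) = -3662 + (√2*(I*√6))*(-25) = -3662 + (2*I*√3)*(-25) = -3662 - 50*I*√3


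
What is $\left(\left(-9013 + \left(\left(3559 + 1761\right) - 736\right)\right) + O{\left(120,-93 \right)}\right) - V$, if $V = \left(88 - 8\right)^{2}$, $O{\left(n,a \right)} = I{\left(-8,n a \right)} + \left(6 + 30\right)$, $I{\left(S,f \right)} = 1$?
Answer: $-10792$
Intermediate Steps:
$O{\left(n,a \right)} = 37$ ($O{\left(n,a \right)} = 1 + \left(6 + 30\right) = 1 + 36 = 37$)
$V = 6400$ ($V = \left(88 + \left(-9 + 1\right)\right)^{2} = \left(88 - 8\right)^{2} = 80^{2} = 6400$)
$\left(\left(-9013 + \left(\left(3559 + 1761\right) - 736\right)\right) + O{\left(120,-93 \right)}\right) - V = \left(\left(-9013 + \left(\left(3559 + 1761\right) - 736\right)\right) + 37\right) - 6400 = \left(\left(-9013 + \left(5320 - 736\right)\right) + 37\right) - 6400 = \left(\left(-9013 + 4584\right) + 37\right) - 6400 = \left(-4429 + 37\right) - 6400 = -4392 - 6400 = -10792$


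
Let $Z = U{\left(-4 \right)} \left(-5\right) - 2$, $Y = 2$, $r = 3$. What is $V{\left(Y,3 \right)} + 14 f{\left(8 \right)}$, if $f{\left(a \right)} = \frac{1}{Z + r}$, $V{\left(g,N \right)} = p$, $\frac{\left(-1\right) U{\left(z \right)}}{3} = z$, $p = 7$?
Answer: $\frac{399}{59} \approx 6.7627$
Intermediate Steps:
$U{\left(z \right)} = - 3 z$
$Z = -62$ ($Z = \left(-3\right) \left(-4\right) \left(-5\right) - 2 = 12 \left(-5\right) - 2 = -60 - 2 = -62$)
$V{\left(g,N \right)} = 7$
$f{\left(a \right)} = - \frac{1}{59}$ ($f{\left(a \right)} = \frac{1}{-62 + 3} = \frac{1}{-59} = - \frac{1}{59}$)
$V{\left(Y,3 \right)} + 14 f{\left(8 \right)} = 7 + 14 \left(- \frac{1}{59}\right) = 7 - \frac{14}{59} = \frac{399}{59}$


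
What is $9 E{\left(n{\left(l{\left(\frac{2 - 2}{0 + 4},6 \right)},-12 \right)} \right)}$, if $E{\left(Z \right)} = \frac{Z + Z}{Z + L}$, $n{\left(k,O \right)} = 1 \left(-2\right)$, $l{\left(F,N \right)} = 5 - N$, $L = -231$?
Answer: $\frac{36}{233} \approx 0.15451$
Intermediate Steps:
$n{\left(k,O \right)} = -2$
$E{\left(Z \right)} = \frac{2 Z}{-231 + Z}$ ($E{\left(Z \right)} = \frac{Z + Z}{Z - 231} = \frac{2 Z}{-231 + Z}$)
$9 E{\left(n{\left(l{\left(\frac{2 - 2}{0 + 4},6 \right)},-12 \right)} \right)} = 9 \cdot 2 \left(-2\right) \frac{1}{-231 - 2} = 9 \cdot 2 \left(-2\right) \frac{1}{-233} = 9 \cdot 2 \left(-2\right) \left(- \frac{1}{233}\right) = 9 \cdot \frac{4}{233} = \frac{36}{233}$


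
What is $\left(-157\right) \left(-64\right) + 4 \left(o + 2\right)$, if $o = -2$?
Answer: $10048$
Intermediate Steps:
$\left(-157\right) \left(-64\right) + 4 \left(o + 2\right) = \left(-157\right) \left(-64\right) + 4 \left(-2 + 2\right) = 10048 + 4 \cdot 0 = 10048 + 0 = 10048$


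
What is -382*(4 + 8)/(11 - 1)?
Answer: -2292/5 ≈ -458.40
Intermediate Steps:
-382*(4 + 8)/(11 - 1) = -4584/10 = -382*6/5 = -2292/5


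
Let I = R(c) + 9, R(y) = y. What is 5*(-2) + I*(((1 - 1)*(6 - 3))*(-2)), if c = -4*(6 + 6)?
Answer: -10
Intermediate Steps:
c = -48 (c = -4*12 = -48)
I = -39 (I = -48 + 9 = -39)
5*(-2) + I*(((1 - 1)*(6 - 3))*(-2)) = 5*(-2) - 39*(1 - 1)*(6 - 3)*(-2) = -10 - 39*0*3*(-2) = -10 - 0*(-2) = -10 - 39*0 = -10 + 0 = -10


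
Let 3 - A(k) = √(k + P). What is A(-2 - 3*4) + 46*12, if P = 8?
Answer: 555 - I*√6 ≈ 555.0 - 2.4495*I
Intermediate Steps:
A(k) = 3 - √(8 + k) (A(k) = 3 - √(k + 8) = 3 - √(8 + k))
A(-2 - 3*4) + 46*12 = (3 - √(8 + (-2 - 3*4))) + 46*12 = (3 - √(8 + (-2 - 12))) + 552 = (3 - √(8 - 14)) + 552 = (3 - √(-6)) + 552 = (3 - I*√6) + 552 = 555 - I*√6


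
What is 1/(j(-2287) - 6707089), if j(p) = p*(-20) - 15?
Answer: -1/6661364 ≈ -1.5012e-7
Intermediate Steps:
j(p) = -15 - 20*p (j(p) = -20*p - 15 = -15 - 20*p)
1/(j(-2287) - 6707089) = 1/((-15 - 20*(-2287)) - 6707089) = 1/((-15 + 45740) - 6707089) = 1/(45725 - 6707089) = 1/(-6661364) = -1/6661364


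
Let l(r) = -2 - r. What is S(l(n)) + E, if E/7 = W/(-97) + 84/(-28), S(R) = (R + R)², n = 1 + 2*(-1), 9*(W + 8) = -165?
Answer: -4394/291 ≈ -15.100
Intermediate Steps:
W = -79/3 (W = -8 + (⅑)*(-165) = -8 - 55/3 = -79/3 ≈ -26.333)
n = -1 (n = 1 - 2 = -1)
S(R) = 4*R² (S(R) = (2*R)² = 4*R²)
E = -5558/291 (E = 7*(-79/3/(-97) + 84/(-28)) = 7*(-79/3*(-1/97) + 84*(-1/28)) = 7*(79/291 - 3) = 7*(-794/291) = -5558/291 ≈ -19.100)
S(l(n)) + E = 4*(-2 - 1*(-1))² - 5558/291 = 4*(-2 + 1)² - 5558/291 = 4*(-1)² - 5558/291 = 4*1 - 5558/291 = 4 - 5558/291 = -4394/291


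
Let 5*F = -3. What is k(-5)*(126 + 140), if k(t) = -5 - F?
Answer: -5852/5 ≈ -1170.4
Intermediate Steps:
F = -⅗ (F = (⅕)*(-3) = -⅗ ≈ -0.60000)
k(t) = -22/5 (k(t) = -5 - 1*(-⅗) = -5 + ⅗ = -22/5)
k(-5)*(126 + 140) = -22*(126 + 140)/5 = -22/5*266 = -5852/5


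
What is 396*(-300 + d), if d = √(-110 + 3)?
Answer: -118800 + 396*I*√107 ≈ -1.188e+5 + 4096.3*I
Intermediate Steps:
d = I*√107 (d = √(-107) = I*√107 ≈ 10.344*I)
396*(-300 + d) = 396*(-300 + I*√107) = -118800 + 396*I*√107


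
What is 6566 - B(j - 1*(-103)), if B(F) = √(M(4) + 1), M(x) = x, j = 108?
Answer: 6566 - √5 ≈ 6563.8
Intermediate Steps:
B(F) = √5 (B(F) = √(4 + 1) = √5)
6566 - B(j - 1*(-103)) = 6566 - √5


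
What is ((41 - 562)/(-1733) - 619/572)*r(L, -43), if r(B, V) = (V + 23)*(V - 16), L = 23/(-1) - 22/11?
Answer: -228540925/247819 ≈ -922.21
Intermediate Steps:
L = -25 (L = 23*(-1) - 22*1/11 = -23 - 2 = -25)
r(B, V) = (-16 + V)*(23 + V) (r(B, V) = (23 + V)*(-16 + V) = (-16 + V)*(23 + V))
((41 - 562)/(-1733) - 619/572)*r(L, -43) = ((41 - 562)/(-1733) - 619/572)*(-368 + (-43)² + 7*(-43)) = (-521*(-1/1733) - 619*1/572)*(-368 + 1849 - 301) = (521/1733 - 619/572)*1180 = -774715/991276*1180 = -228540925/247819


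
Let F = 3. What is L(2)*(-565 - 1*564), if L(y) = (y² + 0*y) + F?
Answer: -7903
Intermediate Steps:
L(y) = 3 + y² (L(y) = (y² + 0*y) + 3 = (y² + 0) + 3 = y² + 3 = 3 + y²)
L(2)*(-565 - 1*564) = (3 + 2²)*(-565 - 1*564) = (3 + 4)*(-565 - 564) = 7*(-1129) = -7903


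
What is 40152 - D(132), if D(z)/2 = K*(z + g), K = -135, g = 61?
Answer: 92262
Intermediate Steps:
D(z) = -16470 - 270*z (D(z) = 2*(-135*(z + 61)) = 2*(-135*(61 + z)) = 2*(-8235 - 135*z) = -16470 - 270*z)
40152 - D(132) = 40152 - (-16470 - 270*132) = 40152 - (-16470 - 35640) = 40152 - 1*(-52110) = 40152 + 52110 = 92262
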